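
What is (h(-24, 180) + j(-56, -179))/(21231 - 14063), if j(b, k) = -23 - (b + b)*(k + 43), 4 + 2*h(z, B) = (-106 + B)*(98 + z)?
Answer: -12519/7168 ≈ -1.7465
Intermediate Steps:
h(z, B) = -2 + (-106 + B)*(98 + z)/2 (h(z, B) = -2 + ((-106 + B)*(98 + z))/2 = -2 + (-106 + B)*(98 + z)/2)
j(b, k) = -23 - 2*b*(43 + k)
(h(-24, 180) + j(-56, -179))/(21231 - 14063) = ((-5196 - 53*(-24) + 49*180 + (1/2)*180*(-24)) + (-23 - 86*(-56) - 2*(-56)*(-179)))/(21231 - 14063) = ((-5196 + 1272 + 8820 - 2160) + (-23 + 4816 - 20048))/7168 = (2736 - 15255)*(1/7168) = -12519*1/7168 = -12519/7168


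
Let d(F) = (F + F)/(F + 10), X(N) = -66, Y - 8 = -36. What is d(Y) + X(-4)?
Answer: -566/9 ≈ -62.889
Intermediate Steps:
Y = -28 (Y = 8 - 36 = -28)
d(F) = 2*F/(10 + F) (d(F) = (2*F)/(10 + F) = 2*F/(10 + F))
d(Y) + X(-4) = 2*(-28)/(10 - 28) - 66 = 2*(-28)/(-18) - 66 = 2*(-28)*(-1/18) - 66 = 28/9 - 66 = -566/9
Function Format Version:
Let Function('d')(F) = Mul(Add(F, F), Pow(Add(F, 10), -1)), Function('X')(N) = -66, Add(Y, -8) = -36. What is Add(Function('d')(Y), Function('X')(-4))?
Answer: Rational(-566, 9) ≈ -62.889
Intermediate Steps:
Y = -28 (Y = Add(8, -36) = -28)
Function('d')(F) = Mul(2, F, Pow(Add(10, F), -1)) (Function('d')(F) = Mul(Mul(2, F), Pow(Add(10, F), -1)) = Mul(2, F, Pow(Add(10, F), -1)))
Add(Function('d')(Y), Function('X')(-4)) = Add(Mul(2, -28, Pow(Add(10, -28), -1)), -66) = Add(Mul(2, -28, Pow(-18, -1)), -66) = Add(Mul(2, -28, Rational(-1, 18)), -66) = Add(Rational(28, 9), -66) = Rational(-566, 9)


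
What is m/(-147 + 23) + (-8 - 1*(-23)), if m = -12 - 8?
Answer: 470/31 ≈ 15.161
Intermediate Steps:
m = -20
m/(-147 + 23) + (-8 - 1*(-23)) = -20/(-147 + 23) + (-8 - 1*(-23)) = -20/(-124) + (-8 + 23) = -1/124*(-20) + 15 = 5/31 + 15 = 470/31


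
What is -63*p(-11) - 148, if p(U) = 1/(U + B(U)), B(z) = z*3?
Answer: -6449/44 ≈ -146.57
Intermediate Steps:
B(z) = 3*z
p(U) = 1/(4*U) (p(U) = 1/(U + 3*U) = 1/(4*U))
-63*p(-11) - 148 = -63/(4*(-11)) - 148 = -63*(-1)/(4*11) - 148 = -63*(-1/44) - 148 = 63/44 - 148 = -6449/44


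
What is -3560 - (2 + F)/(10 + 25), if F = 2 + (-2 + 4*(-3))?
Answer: -24918/7 ≈ -3559.7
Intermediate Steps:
F = -12 (F = 2 + (-2 - 12) = 2 - 14 = -12)
-3560 - (2 + F)/(10 + 25) = -3560 - (2 - 12)/(10 + 25) = -3560 - (-10)/35 = -3560 - 1*(-2/7) = -3560 + 2/7 = -24918/7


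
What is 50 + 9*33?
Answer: 347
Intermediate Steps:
50 + 9*33 = 50 + 297 = 347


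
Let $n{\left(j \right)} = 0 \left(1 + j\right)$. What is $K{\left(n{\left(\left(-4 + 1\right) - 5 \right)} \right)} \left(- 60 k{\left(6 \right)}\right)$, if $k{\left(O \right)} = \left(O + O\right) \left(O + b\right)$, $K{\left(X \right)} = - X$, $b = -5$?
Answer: $0$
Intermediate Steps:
$n{\left(j \right)} = 0$
$k{\left(O \right)} = 2 O \left(-5 + O\right)$ ($k{\left(O \right)} = \left(O + O\right) \left(O - 5\right) = 2 O \left(-5 + O\right)$)
$K{\left(n{\left(\left(-4 + 1\right) - 5 \right)} \right)} \left(- 60 k{\left(6 \right)}\right) = \left(-1\right) 0 \left(- 60 \cdot 2 \cdot 6 \left(-5 + 6\right)\right) = 0 \left(- 60 \cdot 2 \cdot 6 \cdot 1\right) = 0 \left(\left(-60\right) 12\right) = 0 \left(-720\right) = 0$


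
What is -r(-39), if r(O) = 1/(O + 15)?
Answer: 1/24 ≈ 0.041667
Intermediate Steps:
r(O) = 1/(15 + O)
-r(-39) = -1/(15 - 39) = -1/(-24) = -1*(-1/24) = 1/24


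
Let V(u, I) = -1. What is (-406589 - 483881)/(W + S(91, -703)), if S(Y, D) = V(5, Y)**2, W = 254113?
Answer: -63605/18151 ≈ -3.5042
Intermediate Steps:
S(Y, D) = 1 (S(Y, D) = (-1)**2 = 1)
(-406589 - 483881)/(W + S(91, -703)) = (-406589 - 483881)/(254113 + 1) = -890470/254114 = -890470*1/254114 = -63605/18151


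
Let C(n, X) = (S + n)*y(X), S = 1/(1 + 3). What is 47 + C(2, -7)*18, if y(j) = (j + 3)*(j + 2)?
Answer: 857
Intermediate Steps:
S = 1/4 ≈ 0.25000
y(j) = (2 + j)*(3 + j) (y(j) = (3 + j)*(2 + j) = (2 + j)*(3 + j))
C(n, X) = (1/4 + n)*(6 + X**2 + 5*X)
47 + C(2, -7)*18 = 47 + ((1 + 4*2)*(6 + (-7)**2 + 5*(-7))/4)*18 = 47 + ((1 + 8)*(6 + 49 - 35)/4)*18 = 47 + ((1/4)*9*20)*18 = 47 + 45*18 = 47 + 810 = 857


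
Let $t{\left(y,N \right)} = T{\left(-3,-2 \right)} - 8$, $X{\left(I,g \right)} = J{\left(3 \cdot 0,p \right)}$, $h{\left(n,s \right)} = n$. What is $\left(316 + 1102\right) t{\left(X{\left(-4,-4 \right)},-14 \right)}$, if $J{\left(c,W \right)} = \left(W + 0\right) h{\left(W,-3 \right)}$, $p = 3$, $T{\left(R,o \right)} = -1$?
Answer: $-12762$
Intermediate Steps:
$J{\left(c,W \right)} = W^{2}$ ($J{\left(c,W \right)} = \left(W + 0\right) W = W W = W^{2}$)
$X{\left(I,g \right)} = 9$ ($X{\left(I,g \right)} = 3^{2} = 9$)
$t{\left(y,N \right)} = -9$ ($t{\left(y,N \right)} = -1 - 8 = -9$)
$\left(316 + 1102\right) t{\left(X{\left(-4,-4 \right)},-14 \right)} = \left(316 + 1102\right) \left(-9\right) = 1418 \left(-9\right) = -12762$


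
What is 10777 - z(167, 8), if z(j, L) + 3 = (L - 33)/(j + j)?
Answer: 3600545/334 ≈ 10780.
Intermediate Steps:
z(j, L) = -3 + (-33 + L)/(2*j) (z(j, L) = -3 + (L - 33)/(j + j) = -3 + (-33 + L)/((2*j)) = -3 + (-33 + L)*(1/(2*j)) = -3 + (-33 + L)/(2*j))
10777 - z(167, 8) = 10777 - (-33 + 8 - 6*167)/(2*167) = 10777 - (-33 + 8 - 1002)/(2*167) = 10777 - (-1027)/(2*167) = 10777 - 1*(-1027/334) = 10777 + 1027/334 = 3600545/334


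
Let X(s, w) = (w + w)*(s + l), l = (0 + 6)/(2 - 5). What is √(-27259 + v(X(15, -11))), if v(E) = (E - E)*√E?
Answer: I*√27259 ≈ 165.1*I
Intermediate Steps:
l = -2 (l = 6/(-3) = 6*(-⅓) = -2)
X(s, w) = 2*w*(-2 + s) (X(s, w) = (w + w)*(s - 2) = (2*w)*(-2 + s) = 2*w*(-2 + s))
v(E) = 0 (v(E) = 0*√E = 0)
√(-27259 + v(X(15, -11))) = √(-27259 + 0) = √(-27259) = I*√27259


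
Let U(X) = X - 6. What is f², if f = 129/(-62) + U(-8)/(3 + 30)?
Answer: 26265625/4186116 ≈ 6.2745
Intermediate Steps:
U(X) = -6 + X
f = -5125/2046 (f = 129/(-62) + (-6 - 8)/(3 + 30) = 129*(-1/62) - 14/33 = -129/62 - 14*1/33 = -129/62 - 14/33 = -5125/2046 ≈ -2.5049)
f² = (-5125/2046)² = 26265625/4186116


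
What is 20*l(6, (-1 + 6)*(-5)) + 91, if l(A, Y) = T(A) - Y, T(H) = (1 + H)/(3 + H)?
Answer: 5459/9 ≈ 606.56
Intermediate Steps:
T(H) = (1 + H)/(3 + H)
l(A, Y) = -Y + (1 + A)/(3 + A) (l(A, Y) = (1 + A)/(3 + A) - Y = -Y + (1 + A)/(3 + A))
20*l(6, (-1 + 6)*(-5)) + 91 = 20*((1 + 6 - (-1 + 6)*(-5)*(3 + 6))/(3 + 6)) + 91 = 20*((1 + 6 - 1*5*(-5)*9)/9) + 91 = 20*((1 + 6 - 1*(-25)*9)/9) + 91 = 20*((1 + 6 + 225)/9) + 91 = 20*((⅑)*232) + 91 = 20*(232/9) + 91 = 4640/9 + 91 = 5459/9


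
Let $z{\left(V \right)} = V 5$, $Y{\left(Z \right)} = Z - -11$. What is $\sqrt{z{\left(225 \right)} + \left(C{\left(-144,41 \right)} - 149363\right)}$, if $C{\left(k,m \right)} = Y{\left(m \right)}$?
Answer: $i \sqrt{148186} \approx 384.95 i$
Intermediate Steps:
$Y{\left(Z \right)} = 11 + Z$ ($Y{\left(Z \right)} = Z + 11 = 11 + Z$)
$C{\left(k,m \right)} = 11 + m$
$z{\left(V \right)} = 5 V$
$\sqrt{z{\left(225 \right)} + \left(C{\left(-144,41 \right)} - 149363\right)} = \sqrt{5 \cdot 225 + \left(\left(11 + 41\right) - 149363\right)} = \sqrt{1125 + \left(52 - 149363\right)} = \sqrt{1125 - 149311} = \sqrt{-148186} = i \sqrt{148186}$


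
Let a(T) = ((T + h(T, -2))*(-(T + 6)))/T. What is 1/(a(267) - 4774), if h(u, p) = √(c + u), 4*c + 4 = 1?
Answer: -3263452/16470462259 + 2314*√1065/115293235813 ≈ -0.00019748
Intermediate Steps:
c = -¾ (c = -1 + (¼)*1 = -1 + ¼ = -¾ ≈ -0.75000)
h(u, p) = √(-¾ + u)
a(T) = (-6 - T)*(T + √(-3 + 4*T)/2)/T (a(T) = ((T + √(-3 + 4*T)/2)*(-(T + 6)))/T = ((T + √(-3 + 4*T)/2)*(-(6 + T)))/T = ((T + √(-3 + 4*T)/2)*(-6 - T))/T = ((-6 - T)*(T + √(-3 + 4*T)/2))/T = (-6 - T)*(T + √(-3 + 4*T)/2)/T)
1/(a(267) - 4774) = 1/((-6 - 1*267 - √(-3 + 4*267)/2 - 3*√(-3 + 4*267)/267) - 4774) = 1/((-6 - 267 - √(-3 + 1068)/2 - 3*1/267*√(-3 + 1068)) - 4774) = 1/((-6 - 267 - √1065/2 - 3*1/267*√1065) - 4774) = 1/((-6 - 267 - √1065/2 - √1065/89) - 4774) = 1/((-273 - 91*√1065/178) - 4774) = 1/(-5047 - 91*√1065/178)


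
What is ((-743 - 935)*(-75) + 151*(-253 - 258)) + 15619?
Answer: 64308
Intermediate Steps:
((-743 - 935)*(-75) + 151*(-253 - 258)) + 15619 = (-1678*(-75) + 151*(-511)) + 15619 = (125850 - 77161) + 15619 = 48689 + 15619 = 64308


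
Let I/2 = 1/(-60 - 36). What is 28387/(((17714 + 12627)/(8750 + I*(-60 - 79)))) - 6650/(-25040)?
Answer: 3733111113799/455843184 ≈ 8189.5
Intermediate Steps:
I = -1/48 (I = 2/(-60 - 36) = 2/(-96) = 2*(-1/96) = -1/48 ≈ -0.020833)
28387/(((17714 + 12627)/(8750 + I*(-60 - 79)))) - 6650/(-25040) = 28387/(((17714 + 12627)/(8750 - (-60 - 79)/48))) - 6650/(-25040) = 28387/((30341/(8750 - 1/48*(-139)))) - 6650*(-1/25040) = 28387/((30341/(8750 + 139/48))) + 665/2504 = 28387/((30341/(420139/48))) + 665/2504 = 28387/((30341*(48/420139))) + 665/2504 = 28387/(1456368/420139) + 665/2504 = 28387*(420139/1456368) + 665/2504 = 11926485793/1456368 + 665/2504 = 3733111113799/455843184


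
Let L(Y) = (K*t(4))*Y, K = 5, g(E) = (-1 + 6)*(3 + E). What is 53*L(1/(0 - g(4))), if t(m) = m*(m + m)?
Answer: -1696/7 ≈ -242.29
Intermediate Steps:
g(E) = 15 + 5*E (g(E) = 5*(3 + E) = 15 + 5*E)
t(m) = 2*m² (t(m) = m*(2*m) = 2*m²)
L(Y) = 160*Y (L(Y) = (5*(2*4²))*Y = (5*(2*16))*Y = (5*32)*Y = 160*Y)
53*L(1/(0 - g(4))) = 53*(160/(0 - (15 + 5*4))) = 53*(160/(0 - (15 + 20))) = 53*(160/(0 - 1*35)) = 53*(160/(0 - 35)) = 53*(160/(-35)) = 53*(160*(-1/35)) = 53*(-32/7) = -1696/7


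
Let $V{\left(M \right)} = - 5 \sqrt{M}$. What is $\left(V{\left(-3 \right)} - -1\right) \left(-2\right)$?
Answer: $-2 + 10 i \sqrt{3} \approx -2.0 + 17.32 i$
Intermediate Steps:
$\left(V{\left(-3 \right)} - -1\right) \left(-2\right) = \left(- 5 \sqrt{-3} - -1\right) \left(-2\right) = \left(- 5 i \sqrt{3} + 1\right) \left(-2\right) = \left(1 - 5 i \sqrt{3}\right) \left(-2\right) = -2 + 10 i \sqrt{3}$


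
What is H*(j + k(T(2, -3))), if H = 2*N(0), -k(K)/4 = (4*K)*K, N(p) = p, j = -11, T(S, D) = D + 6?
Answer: 0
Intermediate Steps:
T(S, D) = 6 + D
k(K) = -16*K² (k(K) = -4*4*K*K = -16*K²)
H = 0 (H = 2*0 = 0)
H*(j + k(T(2, -3))) = 0*(-11 - 16*(6 - 3)²) = 0*(-11 - 16*3²) = 0*(-11 - 16*9) = 0*(-11 - 144) = 0*(-155) = 0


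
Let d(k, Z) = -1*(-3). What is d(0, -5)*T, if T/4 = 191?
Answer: 2292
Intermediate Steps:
d(k, Z) = 3
T = 764 (T = 4*191 = 764)
d(0, -5)*T = 3*764 = 2292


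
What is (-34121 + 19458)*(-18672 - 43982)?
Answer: 918695602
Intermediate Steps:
(-34121 + 19458)*(-18672 - 43982) = -14663*(-62654) = 918695602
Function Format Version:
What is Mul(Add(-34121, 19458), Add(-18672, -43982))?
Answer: 918695602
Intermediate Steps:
Mul(Add(-34121, 19458), Add(-18672, -43982)) = Mul(-14663, -62654) = 918695602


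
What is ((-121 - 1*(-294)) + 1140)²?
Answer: 1723969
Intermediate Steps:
((-121 - 1*(-294)) + 1140)² = ((-121 + 294) + 1140)² = (173 + 1140)² = 1313² = 1723969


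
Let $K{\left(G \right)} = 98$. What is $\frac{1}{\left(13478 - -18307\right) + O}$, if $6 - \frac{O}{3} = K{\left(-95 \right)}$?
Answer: $\frac{1}{31509} \approx 3.1737 \cdot 10^{-5}$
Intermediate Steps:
$O = -276$ ($O = 18 - 294 = -276$)
$\frac{1}{\left(13478 - -18307\right) + O} = \frac{1}{\left(13478 - -18307\right) - 276} = \frac{1}{\left(13478 + 18307\right) - 276} = \frac{1}{31785 - 276} = \frac{1}{31509}$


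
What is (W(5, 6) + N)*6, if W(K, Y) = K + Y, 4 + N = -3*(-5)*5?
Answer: 492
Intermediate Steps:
N = 71 (N = -4 - 3*(-5)*5 = -4 + 15*5 = -4 + 75 = 71)
(W(5, 6) + N)*6 = ((5 + 6) + 71)*6 = (11 + 71)*6 = 82*6 = 492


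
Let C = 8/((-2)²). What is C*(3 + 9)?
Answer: 24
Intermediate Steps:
C = 2 (C = 8/4 = 8*(¼) = 2)
C*(3 + 9) = 2*(3 + 9) = 2*12 = 24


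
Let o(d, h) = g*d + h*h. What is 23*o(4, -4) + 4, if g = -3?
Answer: 96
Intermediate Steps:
o(d, h) = h² - 3*d (o(d, h) = -3*d + h*h = -3*d + h² = h² - 3*d)
23*o(4, -4) + 4 = 23*((-4)² - 3*4) + 4 = 23*(16 - 12) + 4 = 23*4 + 4 = 92 + 4 = 96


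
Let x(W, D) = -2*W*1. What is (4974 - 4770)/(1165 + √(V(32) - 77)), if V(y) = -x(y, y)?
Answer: 118830/678619 - 102*I*√13/678619 ≈ 0.17511 - 0.00054193*I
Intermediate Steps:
x(W, D) = -2*W
V(y) = 2*y (V(y) = -(-2)*y = 2*y)
(4974 - 4770)/(1165 + √(V(32) - 77)) = (4974 - 4770)/(1165 + √(2*32 - 77)) = 204/(1165 + √(64 - 77)) = 204/(1165 + √(-13)) = 204/(1165 + I*√13)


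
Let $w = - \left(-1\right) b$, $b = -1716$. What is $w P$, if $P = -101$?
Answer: $173316$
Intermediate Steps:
$w = -1716$ ($w = - \left(-1\right) \left(-1716\right) = \left(-1\right) 1716 = -1716$)
$w P = \left(-1716\right) \left(-101\right) = 173316$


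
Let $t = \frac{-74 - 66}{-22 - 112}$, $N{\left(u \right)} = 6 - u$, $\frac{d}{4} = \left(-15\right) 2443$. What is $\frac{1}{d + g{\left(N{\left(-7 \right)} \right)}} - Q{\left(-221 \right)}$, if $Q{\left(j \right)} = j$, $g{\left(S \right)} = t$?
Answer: $\frac{2170394523}{9820790} \approx 221.0$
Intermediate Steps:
$d = -146580$ ($d = 4 \left(\left(-15\right) 2443\right) = 4 \left(-36645\right) = -146580$)
$t = \frac{70}{67}$ ($t = - \frac{140}{-134} = \left(-140\right) \left(- \frac{1}{134}\right) = \frac{70}{67} \approx 1.0448$)
$g{\left(S \right)} = \frac{70}{67}$
$\frac{1}{d + g{\left(N{\left(-7 \right)} \right)}} - Q{\left(-221 \right)} = \frac{1}{-146580 + \frac{70}{67}} - -221 = \frac{1}{- \frac{9820790}{67}} + 221 = - \frac{67}{9820790} + 221 = \frac{2170394523}{9820790}$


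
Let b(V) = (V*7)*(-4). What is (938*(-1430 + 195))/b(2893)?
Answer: 82745/5786 ≈ 14.301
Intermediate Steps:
b(V) = -28*V (b(V) = (7*V)*(-4) = -28*V)
(938*(-1430 + 195))/b(2893) = (938*(-1430 + 195))/((-28*2893)) = (938*(-1235))/(-81004) = -1158430*(-1/81004) = 82745/5786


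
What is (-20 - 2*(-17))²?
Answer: 196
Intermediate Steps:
(-20 - 2*(-17))² = (-20 + 34)² = 14² = 196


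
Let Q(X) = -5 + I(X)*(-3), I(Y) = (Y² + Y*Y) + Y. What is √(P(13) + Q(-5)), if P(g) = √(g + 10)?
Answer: √(-140 + √23) ≈ 11.628*I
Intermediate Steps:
I(Y) = Y + 2*Y² (I(Y) = (Y² + Y²) + Y = 2*Y² + Y = Y + 2*Y²)
Q(X) = -5 - 3*X*(1 + 2*X) (Q(X) = -5 + (X*(1 + 2*X))*(-3) = -5 - 3*X*(1 + 2*X))
P(g) = √(10 + g)
√(P(13) + Q(-5)) = √(√(10 + 13) + (-5 - 3*(-5)*(1 + 2*(-5)))) = √(√23 + (-5 - 3*(-5)*(1 - 10))) = √(√23 + (-5 - 3*(-5)*(-9))) = √(√23 + (-5 - 135)) = √(√23 - 140) = √(-140 + √23)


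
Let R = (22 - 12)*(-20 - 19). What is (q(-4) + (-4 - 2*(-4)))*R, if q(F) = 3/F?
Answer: -2535/2 ≈ -1267.5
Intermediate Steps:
R = -390 (R = 10*(-39) = -390)
(q(-4) + (-4 - 2*(-4)))*R = (3/(-4) + (-4 - 2*(-4)))*(-390) = (3*(-¼) + (-4 - 1*(-8)))*(-390) = (-¾ + (-4 + 8))*(-390) = (-¾ + 4)*(-390) = (13/4)*(-390) = -2535/2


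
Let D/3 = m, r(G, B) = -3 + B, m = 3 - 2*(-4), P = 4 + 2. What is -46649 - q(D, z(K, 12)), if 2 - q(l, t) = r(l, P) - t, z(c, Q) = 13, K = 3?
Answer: -46661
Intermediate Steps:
P = 6
m = 11 (m = 3 + 8 = 11)
D = 33 (D = 3*11 = 33)
q(l, t) = -1 + t (q(l, t) = 2 - ((-3 + 6) - t) = 2 - (3 - t) = 2 + (-3 + t) = -1 + t)
-46649 - q(D, z(K, 12)) = -46649 - (-1 + 13) = -46649 - 1*12 = -46649 - 12 = -46661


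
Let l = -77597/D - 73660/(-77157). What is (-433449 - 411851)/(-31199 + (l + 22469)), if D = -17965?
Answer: 1171691889376500/12093565205021 ≈ 96.885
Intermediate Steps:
l = 7310453629/1386125505 (l = -77597/(-17965) - 73660/(-77157) = -77597*(-1/17965) - 73660*(-1/77157) = 77597/17965 + 73660/77157 = 7310453629/1386125505 ≈ 5.2740)
(-433449 - 411851)/(-31199 + (l + 22469)) = (-433449 - 411851)/(-31199 + (7310453629/1386125505 + 22469)) = -845300/(-31199 + 31152164425474/1386125505) = -845300/(-12093565205021/1386125505) = -845300*(-1386125505/12093565205021) = 1171691889376500/12093565205021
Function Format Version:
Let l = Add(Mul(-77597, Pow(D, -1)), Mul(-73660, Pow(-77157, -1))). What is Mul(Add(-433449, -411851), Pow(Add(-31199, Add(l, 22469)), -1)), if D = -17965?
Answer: Rational(1171691889376500, 12093565205021) ≈ 96.885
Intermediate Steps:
l = Rational(7310453629, 1386125505) (l = Add(Mul(-77597, Pow(-17965, -1)), Mul(-73660, Pow(-77157, -1))) = Add(Mul(-77597, Rational(-1, 17965)), Mul(-73660, Rational(-1, 77157))) = Add(Rational(77597, 17965), Rational(73660, 77157)) = Rational(7310453629, 1386125505) ≈ 5.2740)
Mul(Add(-433449, -411851), Pow(Add(-31199, Add(l, 22469)), -1)) = Mul(Add(-433449, -411851), Pow(Add(-31199, Add(Rational(7310453629, 1386125505), 22469)), -1)) = Mul(-845300, Pow(Add(-31199, Rational(31152164425474, 1386125505)), -1)) = Mul(-845300, Pow(Rational(-12093565205021, 1386125505), -1)) = Mul(-845300, Rational(-1386125505, 12093565205021)) = Rational(1171691889376500, 12093565205021)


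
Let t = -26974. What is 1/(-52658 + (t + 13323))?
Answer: -1/66309 ≈ -1.5081e-5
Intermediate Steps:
1/(-52658 + (t + 13323)) = 1/(-52658 + (-26974 + 13323)) = 1/(-52658 - 13651) = 1/(-66309) = -1/66309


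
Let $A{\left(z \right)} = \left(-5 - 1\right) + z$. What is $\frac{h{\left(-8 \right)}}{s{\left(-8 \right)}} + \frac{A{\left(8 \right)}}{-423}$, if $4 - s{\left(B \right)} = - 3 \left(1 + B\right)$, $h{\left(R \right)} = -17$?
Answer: $\frac{421}{423} \approx 0.99527$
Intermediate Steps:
$s{\left(B \right)} = 7 + 3 B$ ($s{\left(B \right)} = 4 - - 3 \left(1 + B\right) = 4 - \left(-3 - 3 B\right) = 4 + \left(3 + 3 B\right) = 7 + 3 B$)
$A{\left(z \right)} = -6 + z$
$\frac{h{\left(-8 \right)}}{s{\left(-8 \right)}} + \frac{A{\left(8 \right)}}{-423} = - \frac{17}{7 + 3 \left(-8\right)} + \frac{-6 + 8}{-423} = - \frac{17}{7 - 24} + 2 \left(- \frac{1}{423}\right) = - \frac{17}{-17} - \frac{2}{423} = \left(-17\right) \left(- \frac{1}{17}\right) - \frac{2}{423} = 1 - \frac{2}{423} = \frac{421}{423}$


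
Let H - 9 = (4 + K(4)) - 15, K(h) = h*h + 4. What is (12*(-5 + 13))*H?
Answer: 1728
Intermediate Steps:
K(h) = 4 + h**2 (K(h) = h**2 + 4 = 4 + h**2)
H = 18 (H = 9 + ((4 + (4 + 4**2)) - 15) = 9 + ((4 + (4 + 16)) - 15) = 9 + ((4 + 20) - 15) = 9 + (24 - 15) = 9 + 9 = 18)
(12*(-5 + 13))*H = (12*(-5 + 13))*18 = (12*8)*18 = 96*18 = 1728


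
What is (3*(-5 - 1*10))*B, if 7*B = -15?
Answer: 675/7 ≈ 96.429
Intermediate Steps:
B = -15/7 (B = (⅐)*(-15) = -15/7 ≈ -2.1429)
(3*(-5 - 1*10))*B = (3*(-5 - 1*10))*(-15/7) = (3*(-5 - 10))*(-15/7) = (3*(-15))*(-15/7) = -45*(-15/7) = 675/7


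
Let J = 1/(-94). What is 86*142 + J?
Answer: 1147927/94 ≈ 12212.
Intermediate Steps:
J = -1/94 ≈ -0.010638
86*142 + J = 86*142 - 1/94 = 12212 - 1/94 = 1147927/94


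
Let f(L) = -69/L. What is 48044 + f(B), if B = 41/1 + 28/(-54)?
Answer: 52510229/1093 ≈ 48042.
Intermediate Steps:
B = 1093/27 (B = 41*1 + 28*(-1/54) = 41 - 14/27 = 1093/27 ≈ 40.482)
48044 + f(B) = 48044 - 69/1093/27 = 48044 - 69*27/1093 = 48044 - 1863/1093 = 52510229/1093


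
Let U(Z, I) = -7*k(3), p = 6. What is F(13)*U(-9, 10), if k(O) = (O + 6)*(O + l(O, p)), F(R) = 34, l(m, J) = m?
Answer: -12852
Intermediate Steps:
k(O) = 2*O*(6 + O) (k(O) = (O + 6)*(O + O) = (6 + O)*(2*O) = 2*O*(6 + O))
U(Z, I) = -378 (U(Z, I) = -14*3*(6 + 3) = -14*3*9 = -7*54 = -378)
F(13)*U(-9, 10) = 34*(-378) = -12852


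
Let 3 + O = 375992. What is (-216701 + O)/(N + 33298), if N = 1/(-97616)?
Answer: 15549057408/3250417567 ≈ 4.7837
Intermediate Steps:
O = 375989 (O = -3 + 375992 = 375989)
N = -1/97616 ≈ -1.0244e-5
(-216701 + O)/(N + 33298) = (-216701 + 375989)/(-1/97616 + 33298) = 159288/(3250417567/97616) = 159288*(97616/3250417567) = 15549057408/3250417567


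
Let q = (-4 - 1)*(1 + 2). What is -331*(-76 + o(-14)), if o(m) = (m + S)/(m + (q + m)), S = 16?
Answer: 1082370/43 ≈ 25171.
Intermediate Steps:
q = -15 (q = -5*3 = -15)
o(m) = (16 + m)/(-15 + 2*m) (o(m) = (m + 16)/(m + (-15 + m)) = (16 + m)/(-15 + 2*m))
-331*(-76 + o(-14)) = -331*(-76 + (16 - 14)/(-15 + 2*(-14))) = -331*(-76 + 2/(-15 - 28)) = -331*(-76 + 2/(-43)) = -331*(-76 - 1/43*2) = -331*(-76 - 2/43) = -331*(-3270/43) = 1082370/43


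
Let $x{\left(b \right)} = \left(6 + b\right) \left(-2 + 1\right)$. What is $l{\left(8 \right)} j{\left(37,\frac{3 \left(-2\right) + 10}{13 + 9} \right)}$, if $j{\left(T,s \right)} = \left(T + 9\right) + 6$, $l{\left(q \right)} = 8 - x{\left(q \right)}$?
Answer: $1144$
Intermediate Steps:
$x{\left(b \right)} = -6 - b$ ($x{\left(b \right)} = \left(6 + b\right) \left(-1\right) = -6 - b$)
$l{\left(q \right)} = 14 + q$ ($l{\left(q \right)} = 8 - \left(-6 - q\right) = 8 + \left(6 + q\right) = 14 + q$)
$j{\left(T,s \right)} = 15 + T$ ($j{\left(T,s \right)} = \left(9 + T\right) + 6 = 15 + T$)
$l{\left(8 \right)} j{\left(37,\frac{3 \left(-2\right) + 10}{13 + 9} \right)} = \left(14 + 8\right) \left(15 + 37\right) = 22 \cdot 52 = 1144$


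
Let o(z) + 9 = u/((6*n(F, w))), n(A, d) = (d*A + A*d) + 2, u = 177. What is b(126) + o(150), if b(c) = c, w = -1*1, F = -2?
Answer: 1463/12 ≈ 121.92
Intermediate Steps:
w = -1
n(A, d) = 2 + 2*A*d (n(A, d) = (A*d + A*d) + 2 = 2*A*d + 2 = 2 + 2*A*d)
o(z) = -49/12 (o(z) = -9 + 177/((6*(2 + 2*(-2)*(-1)))) = -9 + 177/((6*(2 + 4))) = -9 + 177/((6*6)) = -9 + 177/36 = -9 + 177*(1/36) = -9 + 59/12 = -49/12)
b(126) + o(150) = 126 - 49/12 = 1463/12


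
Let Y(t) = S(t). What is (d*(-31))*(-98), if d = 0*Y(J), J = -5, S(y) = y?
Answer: 0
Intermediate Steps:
Y(t) = t
d = 0 (d = 0*(-5) = 0)
(d*(-31))*(-98) = (0*(-31))*(-98) = 0*(-98) = 0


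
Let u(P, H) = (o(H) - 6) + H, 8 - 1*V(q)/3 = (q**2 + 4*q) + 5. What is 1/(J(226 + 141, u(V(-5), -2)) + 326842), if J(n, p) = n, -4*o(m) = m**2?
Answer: 1/327209 ≈ 3.0561e-6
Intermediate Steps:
V(q) = 9 - 12*q - 3*q**2 (V(q) = 24 - 3*((q**2 + 4*q) + 5) = 24 - 3*(5 + q**2 + 4*q) = 24 + (-15 - 12*q - 3*q**2) = 9 - 12*q - 3*q**2)
o(m) = -m**2/4
u(P, H) = -6 + H - H**2/4 (u(P, H) = (-H**2/4 - 6) + H = (-6 - H**2/4) + H = -6 + H - H**2/4)
1/(J(226 + 141, u(V(-5), -2)) + 326842) = 1/((226 + 141) + 326842) = 1/(367 + 326842) = 1/327209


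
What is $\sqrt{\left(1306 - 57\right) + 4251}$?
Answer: $10 \sqrt{55} \approx 74.162$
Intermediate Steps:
$\sqrt{\left(1306 - 57\right) + 4251} = \sqrt{1249 + 4251} = \sqrt{5500} = 10 \sqrt{55}$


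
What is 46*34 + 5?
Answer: 1569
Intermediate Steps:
46*34 + 5 = 1564 + 5 = 1569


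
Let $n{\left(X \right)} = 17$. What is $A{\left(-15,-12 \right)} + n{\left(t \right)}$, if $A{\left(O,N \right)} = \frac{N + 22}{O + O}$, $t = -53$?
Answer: $\frac{50}{3} \approx 16.667$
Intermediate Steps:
$A{\left(O,N \right)} = \frac{22 + N}{2 O}$
$A{\left(-15,-12 \right)} + n{\left(t \right)} = \frac{22 - 12}{2 \left(-15\right)} + 17 = \frac{1}{2} \left(- \frac{1}{15}\right) 10 + 17 = - \frac{1}{3} + 17 = \frac{50}{3}$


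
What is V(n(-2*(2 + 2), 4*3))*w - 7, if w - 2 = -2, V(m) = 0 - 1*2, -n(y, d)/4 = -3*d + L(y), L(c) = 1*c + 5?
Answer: -7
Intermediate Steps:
L(c) = 5 + c (L(c) = c + 5 = 5 + c)
n(y, d) = -20 - 4*y + 12*d (n(y, d) = -4*(-3*d + (5 + y)) = -4*(5 + y - 3*d) = -20 - 4*y + 12*d)
V(m) = -2 (V(m) = 0 - 2 = -2)
w = 0 (w = 2 - 2 = 0)
V(n(-2*(2 + 2), 4*3))*w - 7 = -2*0 - 7 = 0 - 7 = -7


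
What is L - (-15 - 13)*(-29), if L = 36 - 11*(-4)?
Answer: -732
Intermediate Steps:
L = 80 (L = 36 + 44 = 80)
L - (-15 - 13)*(-29) = 80 - (-15 - 13)*(-29) = 80 - (-28)*(-29) = 80 - 1*812 = 80 - 812 = -732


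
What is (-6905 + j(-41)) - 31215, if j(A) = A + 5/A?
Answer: -1564606/41 ≈ -38161.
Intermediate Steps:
(-6905 + j(-41)) - 31215 = (-6905 + (-41 + 5/(-41))) - 31215 = (-6905 + (-41 + 5*(-1/41))) - 31215 = (-6905 + (-41 - 5/41)) - 31215 = (-6905 - 1686/41) - 31215 = -284791/41 - 31215 = -1564606/41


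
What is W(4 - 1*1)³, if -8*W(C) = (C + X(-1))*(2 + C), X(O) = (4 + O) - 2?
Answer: -125/8 ≈ -15.625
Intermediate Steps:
X(O) = 2 + O
W(C) = -(1 + C)*(2 + C)/8 (W(C) = -(C + (2 - 1))*(2 + C)/8 = -(C + 1)*(2 + C)/8 = -(1 + C)*(2 + C)/8)
W(4 - 1*1)³ = (-¼ - 3*(4 - 1*1)/8 - (4 - 1*1)²/8)³ = (-¼ - 3*(4 - 1)/8 - (4 - 1)²/8)³ = (-¼ - 3/8*3 - ⅛*3²)³ = (-¼ - 9/8 - ⅛*9)³ = (-¼ - 9/8 - 9/8)³ = (-5/2)³ = -125/8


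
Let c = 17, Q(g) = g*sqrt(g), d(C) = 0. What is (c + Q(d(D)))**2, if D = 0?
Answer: 289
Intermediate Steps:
Q(g) = g**(3/2)
(c + Q(d(D)))**2 = (17 + 0**(3/2))**2 = (17 + 0)**2 = 17**2 = 289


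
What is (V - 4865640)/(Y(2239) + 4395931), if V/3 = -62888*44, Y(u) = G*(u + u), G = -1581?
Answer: 13166856/2683787 ≈ 4.9061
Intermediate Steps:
Y(u) = -3162*u (Y(u) = -1581*(u + u) = -3162*u)
V = -8301216 (V = 3*(-62888*44) = 3*(-2767072) = -8301216)
(V - 4865640)/(Y(2239) + 4395931) = (-8301216 - 4865640)/(-3162*2239 + 4395931) = -13166856/(-7079718 + 4395931) = -13166856/(-2683787) = -13166856*(-1/2683787) = 13166856/2683787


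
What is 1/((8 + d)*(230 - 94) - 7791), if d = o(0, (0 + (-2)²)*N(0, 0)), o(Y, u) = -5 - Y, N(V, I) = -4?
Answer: -1/7383 ≈ -0.00013545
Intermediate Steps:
d = -5 (d = -5 - 1*0 = -5 + 0 = -5)
1/((8 + d)*(230 - 94) - 7791) = 1/((8 - 5)*(230 - 94) - 7791) = 1/(3*136 - 7791) = 1/(408 - 7791) = 1/(-7383) = -1/7383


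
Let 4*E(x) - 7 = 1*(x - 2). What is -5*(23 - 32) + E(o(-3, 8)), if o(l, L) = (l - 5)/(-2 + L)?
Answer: 551/12 ≈ 45.917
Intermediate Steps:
o(l, L) = (-5 + l)/(-2 + L)
E(x) = 5/4 + x/4 (E(x) = 7/4 + (1*(x - 2))/4 = 7/4 + (1*(-2 + x))/4 = 7/4 + (-2 + x)/4 = 7/4 + (-½ + x/4) = 5/4 + x/4)
-5*(23 - 32) + E(o(-3, 8)) = -5*(23 - 32) + (5/4 + ((-5 - 3)/(-2 + 8))/4) = -5*(-9) + (5/4 + (-8/6)/4) = 45 + (5/4 + ((⅙)*(-8))/4) = 45 + (5/4 + (¼)*(-4/3)) = 45 + (5/4 - ⅓) = 45 + 11/12 = 551/12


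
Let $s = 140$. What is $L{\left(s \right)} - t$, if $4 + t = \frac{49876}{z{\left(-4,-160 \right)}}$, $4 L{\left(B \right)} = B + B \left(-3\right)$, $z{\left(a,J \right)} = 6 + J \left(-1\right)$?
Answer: $- \frac{30416}{83} \approx -366.46$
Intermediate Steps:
$z{\left(a,J \right)} = 6 - J$
$L{\left(B \right)} = - \frac{B}{2}$ ($L{\left(B \right)} = \frac{B + B \left(-3\right)}{4} = \frac{B - 3 B}{4} = \frac{\left(-2\right) B}{4} = - \frac{B}{2}$)
$t = \frac{24606}{83}$ ($t = -4 + \frac{49876}{6 - -160} = -4 + \frac{49876}{6 + 160} = -4 + \frac{49876}{166} = -4 + 49876 \cdot \frac{1}{166} = -4 + \frac{24938}{83} = \frac{24606}{83} \approx 296.46$)
$L{\left(s \right)} - t = \left(- \frac{1}{2}\right) 140 - \frac{24606}{83} = -70 - \frac{24606}{83} = - \frac{30416}{83}$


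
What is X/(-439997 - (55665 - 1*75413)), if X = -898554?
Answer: 299518/140083 ≈ 2.1381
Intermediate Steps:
X/(-439997 - (55665 - 1*75413)) = -898554/(-439997 - (55665 - 1*75413)) = -898554/(-439997 - (55665 - 75413)) = -898554/(-439997 - 1*(-19748)) = -898554/(-439997 + 19748) = -898554/(-420249) = -898554*(-1/420249) = 299518/140083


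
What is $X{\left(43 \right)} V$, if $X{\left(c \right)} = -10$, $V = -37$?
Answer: $370$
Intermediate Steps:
$X{\left(43 \right)} V = \left(-10\right) \left(-37\right) = 370$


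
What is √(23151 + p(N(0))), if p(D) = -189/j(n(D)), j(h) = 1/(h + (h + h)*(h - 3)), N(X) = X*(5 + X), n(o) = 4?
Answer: √20883 ≈ 144.51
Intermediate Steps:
j(h) = 1/(h + 2*h*(-3 + h)) (j(h) = 1/(h + (2*h)*(-3 + h)) = 1/(h + 2*h*(-3 + h)))
p(D) = -2268 (p(D) = -189/(1/(4*(-5 + 2*4))) = -189/(1/(4*(-5 + 8))) = -189/((¼)/3) = -189/((¼)*(⅓)) = -189/1/12 = -189*12 = -2268)
√(23151 + p(N(0))) = √(23151 - 2268) = √20883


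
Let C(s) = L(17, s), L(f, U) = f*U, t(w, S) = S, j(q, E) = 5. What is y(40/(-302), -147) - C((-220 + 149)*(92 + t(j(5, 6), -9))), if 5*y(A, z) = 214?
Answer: 501119/5 ≈ 1.0022e+5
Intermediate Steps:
y(A, z) = 214/5 (y(A, z) = (⅕)*214 = 214/5)
L(f, U) = U*f
C(s) = 17*s (C(s) = s*17 = 17*s)
y(40/(-302), -147) - C((-220 + 149)*(92 + t(j(5, 6), -9))) = 214/5 - 17*(-220 + 149)*(92 - 9) = 214/5 - 17*(-71*83) = 214/5 - 17*(-5893) = 214/5 - 1*(-100181) = 214/5 + 100181 = 501119/5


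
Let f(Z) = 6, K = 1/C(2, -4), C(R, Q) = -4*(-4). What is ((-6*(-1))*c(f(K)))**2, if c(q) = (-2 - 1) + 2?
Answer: 36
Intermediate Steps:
C(R, Q) = 16
K = 1/16 ≈ 0.062500
c(q) = -1 (c(q) = -3 + 2 = -1)
((-6*(-1))*c(f(K)))**2 = (-6*(-1)*(-1))**2 = (6*(-1))**2 = (-6)**2 = 36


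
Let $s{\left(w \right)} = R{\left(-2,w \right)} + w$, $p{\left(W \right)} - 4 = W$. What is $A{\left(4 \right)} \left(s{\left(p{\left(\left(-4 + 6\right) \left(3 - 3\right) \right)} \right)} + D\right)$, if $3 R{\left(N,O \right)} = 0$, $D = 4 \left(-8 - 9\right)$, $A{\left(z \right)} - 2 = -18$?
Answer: $1024$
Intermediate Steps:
$p{\left(W \right)} = 4 + W$
$A{\left(z \right)} = -16$ ($A{\left(z \right)} = 2 - 18 = -16$)
$D = -68$ ($D = 4 \left(-17\right) = -68$)
$R{\left(N,O \right)} = 0$ ($R{\left(N,O \right)} = \frac{1}{3} \cdot 0 = 0$)
$s{\left(w \right)} = w$ ($s{\left(w \right)} = 0 + w = w$)
$A{\left(4 \right)} \left(s{\left(p{\left(\left(-4 + 6\right) \left(3 - 3\right) \right)} \right)} + D\right) = - 16 \left(\left(4 + \left(-4 + 6\right) \left(3 - 3\right)\right) - 68\right) = - 16 \left(\left(4 + 2 \cdot 0\right) - 68\right) = - 16 \left(\left(4 + 0\right) - 68\right) = - 16 \left(4 - 68\right) = \left(-16\right) \left(-64\right) = 1024$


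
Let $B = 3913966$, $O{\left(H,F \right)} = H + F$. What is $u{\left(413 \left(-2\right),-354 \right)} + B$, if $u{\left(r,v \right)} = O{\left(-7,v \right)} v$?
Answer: $4041760$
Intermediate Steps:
$O{\left(H,F \right)} = F + H$
$u{\left(r,v \right)} = v \left(-7 + v\right)$ ($u{\left(r,v \right)} = \left(v - 7\right) v = \left(-7 + v\right) v = v \left(-7 + v\right)$)
$u{\left(413 \left(-2\right),-354 \right)} + B = - 354 \left(-7 - 354\right) + 3913966 = \left(-354\right) \left(-361\right) + 3913966 = 127794 + 3913966 = 4041760$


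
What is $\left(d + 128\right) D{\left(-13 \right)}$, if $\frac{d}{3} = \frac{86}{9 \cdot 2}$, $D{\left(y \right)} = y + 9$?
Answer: $- \frac{1708}{3} \approx -569.33$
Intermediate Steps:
$D{\left(y \right)} = 9 + y$
$d = \frac{43}{3}$ ($d = 3 \frac{86}{9 \cdot 2} = 3 \cdot \frac{86}{18} = 3 \cdot 86 \cdot \frac{1}{18} = 3 \cdot \frac{43}{9} = \frac{43}{3} \approx 14.333$)
$\left(d + 128\right) D{\left(-13 \right)} = \left(\frac{43}{3} + 128\right) \left(9 - 13\right) = \frac{427}{3} \left(-4\right) = - \frac{1708}{3}$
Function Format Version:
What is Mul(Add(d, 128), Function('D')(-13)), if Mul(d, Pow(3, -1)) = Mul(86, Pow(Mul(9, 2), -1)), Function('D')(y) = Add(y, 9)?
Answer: Rational(-1708, 3) ≈ -569.33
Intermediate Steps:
Function('D')(y) = Add(9, y)
d = Rational(43, 3) (d = Mul(3, Mul(86, Pow(Mul(9, 2), -1))) = Mul(3, Mul(86, Pow(18, -1))) = Mul(3, Mul(86, Rational(1, 18))) = Mul(3, Rational(43, 9)) = Rational(43, 3) ≈ 14.333)
Mul(Add(d, 128), Function('D')(-13)) = Mul(Add(Rational(43, 3), 128), Add(9, -13)) = Mul(Rational(427, 3), -4) = Rational(-1708, 3)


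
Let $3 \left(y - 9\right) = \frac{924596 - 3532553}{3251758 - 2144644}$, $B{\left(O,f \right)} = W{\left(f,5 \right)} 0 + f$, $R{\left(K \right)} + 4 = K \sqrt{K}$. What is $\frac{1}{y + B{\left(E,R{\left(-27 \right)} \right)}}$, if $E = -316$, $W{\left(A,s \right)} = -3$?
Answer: $\frac{574007978846}{2683028303518141} + \frac{11031312680964 i \sqrt{3}}{2683028303518141} \approx 0.00021394 + 0.0071214 i$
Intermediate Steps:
$R{\left(K \right)} = -4 + K^{\frac{3}{2}}$ ($R{\left(K \right)} = -4 + K \sqrt{K} = -4 + K^{\frac{3}{2}}$)
$B{\left(O,f \right)} = f$ ($B{\left(O,f \right)} = \left(-3\right) 0 + f = 0 + f = f$)
$y = \frac{3031569}{369038}$ ($y = 9 + \frac{\left(924596 - 3532553\right) \frac{1}{3251758 - 2144644}}{3} = 9 + \frac{\left(-2607957\right) \frac{1}{1107114}}{3} = 9 + \frac{1}{3} \left(- \frac{869319}{369038}\right) = 9 - \frac{289773}{369038} = \frac{3031569}{369038} \approx 8.2148$)
$\frac{1}{y + B{\left(E,R{\left(-27 \right)} \right)}} = \frac{1}{\frac{3031569}{369038} - \left(4 - \left(-27\right)^{\frac{3}{2}}\right)} = \frac{1}{\frac{3031569}{369038} - \left(4 + 81 i \sqrt{3}\right)} = \frac{1}{\frac{1555417}{369038} - 81 i \sqrt{3}}$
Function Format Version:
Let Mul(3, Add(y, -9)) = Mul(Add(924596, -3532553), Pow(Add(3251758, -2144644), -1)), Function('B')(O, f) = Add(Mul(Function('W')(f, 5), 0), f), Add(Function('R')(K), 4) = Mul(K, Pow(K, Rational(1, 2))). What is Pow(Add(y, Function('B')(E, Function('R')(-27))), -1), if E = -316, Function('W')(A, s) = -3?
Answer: Add(Rational(574007978846, 2683028303518141), Mul(Rational(11031312680964, 2683028303518141), I, Pow(3, Rational(1, 2)))) ≈ Add(0.00021394, Mul(0.0071214, I))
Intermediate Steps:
Function('R')(K) = Add(-4, Pow(K, Rational(3, 2))) (Function('R')(K) = Add(-4, Mul(K, Pow(K, Rational(1, 2)))) = Add(-4, Pow(K, Rational(3, 2))))
Function('B')(O, f) = f (Function('B')(O, f) = Add(Mul(-3, 0), f) = Add(0, f) = f)
y = Rational(3031569, 369038) (y = Add(9, Mul(Rational(1, 3), Mul(Add(924596, -3532553), Pow(Add(3251758, -2144644), -1)))) = Add(9, Mul(Rational(1, 3), Mul(-2607957, Pow(1107114, -1)))) = Add(9, Mul(Rational(1, 3), Mul(-2607957, Rational(1, 1107114)))) = Add(9, Mul(Rational(1, 3), Rational(-869319, 369038))) = Add(9, Rational(-289773, 369038)) = Rational(3031569, 369038) ≈ 8.2148)
Pow(Add(y, Function('B')(E, Function('R')(-27))), -1) = Pow(Add(Rational(3031569, 369038), Add(-4, Pow(-27, Rational(3, 2)))), -1) = Pow(Add(Rational(3031569, 369038), Add(-4, Mul(-81, I, Pow(3, Rational(1, 2))))), -1) = Pow(Add(Rational(1555417, 369038), Mul(-81, I, Pow(3, Rational(1, 2)))), -1)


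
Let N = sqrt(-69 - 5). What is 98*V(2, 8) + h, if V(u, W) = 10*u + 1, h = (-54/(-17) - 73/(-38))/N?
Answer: 2058 - 89*I*sqrt(74)/1292 ≈ 2058.0 - 0.59258*I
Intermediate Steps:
N = I*sqrt(74) (N = sqrt(-74) = I*sqrt(74) ≈ 8.6023*I)
h = -89*I*sqrt(74)/1292 (h = (-54/(-17) - 73/(-38))/((I*sqrt(74))) = (-54*(-1/17) - 73*(-1/38))*(-I*sqrt(74)/74) = (54/17 + 73/38)*(-I*sqrt(74)/74) = 3293*(-I*sqrt(74)/74)/646 = -89*I*sqrt(74)/1292 ≈ -0.59258*I)
V(u, W) = 1 + 10*u
98*V(2, 8) + h = 98*(1 + 10*2) - 89*I*sqrt(74)/1292 = 98*(1 + 20) - 89*I*sqrt(74)/1292 = 98*21 - 89*I*sqrt(74)/1292 = 2058 - 89*I*sqrt(74)/1292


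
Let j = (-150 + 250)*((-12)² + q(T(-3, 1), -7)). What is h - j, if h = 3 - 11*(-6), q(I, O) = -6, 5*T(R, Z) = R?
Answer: -13731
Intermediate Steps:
T(R, Z) = R/5
j = 13800 (j = (-150 + 250)*((-12)² - 6) = 100*(144 - 6) = 100*138 = 13800)
h = 69 (h = 3 + 66 = 69)
h - j = 69 - 1*13800 = 69 - 13800 = -13731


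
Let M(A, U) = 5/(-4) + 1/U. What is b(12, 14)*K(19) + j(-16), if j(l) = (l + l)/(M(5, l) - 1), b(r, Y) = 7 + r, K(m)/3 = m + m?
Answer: 80654/37 ≈ 2179.8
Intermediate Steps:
K(m) = 6*m (K(m) = 3*(m + m) = 3*(2*m) = 6*m)
M(A, U) = -5/4 + 1/U (M(A, U) = 5*(-¼) + 1/U = -5/4 + 1/U)
j(l) = 2*l/(-9/4 + 1/l) (j(l) = (l + l)/((-5/4 + 1/l) - 1) = (2*l)/(-9/4 + 1/l) = 2*l/(-9/4 + 1/l))
b(12, 14)*K(19) + j(-16) = (7 + 12)*(6*19) - 8*(-16)²/(-4 + 9*(-16)) = 19*114 - 8*256/(-4 - 144) = 2166 - 8*256/(-148) = 2166 - 8*256*(-1/148) = 2166 + 512/37 = 80654/37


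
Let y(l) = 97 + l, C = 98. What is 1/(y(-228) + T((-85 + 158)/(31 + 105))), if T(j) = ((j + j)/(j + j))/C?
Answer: -98/12837 ≈ -0.0076342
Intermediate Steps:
T(j) = 1/98 (T(j) = ((j + j)/(j + j))/98 = ((2*j)/((2*j)))*(1/98) = ((2*j)*(1/(2*j)))*(1/98) = 1*(1/98) = 1/98)
1/(y(-228) + T((-85 + 158)/(31 + 105))) = 1/((97 - 228) + 1/98) = 1/(-131 + 1/98) = 1/(-12837/98) = -98/12837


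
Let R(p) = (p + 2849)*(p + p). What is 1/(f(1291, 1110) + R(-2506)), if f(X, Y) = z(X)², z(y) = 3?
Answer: -1/1719107 ≈ -5.8170e-7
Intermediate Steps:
R(p) = 2*p*(2849 + p) (R(p) = (2849 + p)*(2*p) = 2*p*(2849 + p))
f(X, Y) = 9 (f(X, Y) = 3² = 9)
1/(f(1291, 1110) + R(-2506)) = 1/(9 + 2*(-2506)*(2849 - 2506)) = 1/(9 + 2*(-2506)*343) = 1/(9 - 1719116) = 1/(-1719107) = -1/1719107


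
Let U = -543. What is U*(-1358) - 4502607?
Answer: -3765213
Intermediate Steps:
U*(-1358) - 4502607 = -543*(-1358) - 4502607 = 737394 - 4502607 = -3765213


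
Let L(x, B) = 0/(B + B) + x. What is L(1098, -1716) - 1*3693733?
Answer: -3692635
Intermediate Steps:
L(x, B) = x (L(x, B) = 0/((2*B)) + x = 0*(1/(2*B)) + x = 0 + x = x)
L(1098, -1716) - 1*3693733 = 1098 - 1*3693733 = 1098 - 3693733 = -3692635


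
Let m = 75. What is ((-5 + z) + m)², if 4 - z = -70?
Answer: 20736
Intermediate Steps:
z = 74 (z = 4 - 1*(-70) = 4 + 70 = 74)
((-5 + z) + m)² = ((-5 + 74) + 75)² = (69 + 75)² = 144² = 20736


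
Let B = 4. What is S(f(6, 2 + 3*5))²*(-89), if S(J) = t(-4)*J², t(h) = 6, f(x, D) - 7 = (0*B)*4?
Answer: -7692804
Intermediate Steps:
f(x, D) = 7 (f(x, D) = 7 + (0*4)*4 = 7 + 0*4 = 7 + 0 = 7)
S(J) = 6*J²
S(f(6, 2 + 3*5))²*(-89) = (6*7²)²*(-89) = (6*49)²*(-89) = 294²*(-89) = 86436*(-89) = -7692804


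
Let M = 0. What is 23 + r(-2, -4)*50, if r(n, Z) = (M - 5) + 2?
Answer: -127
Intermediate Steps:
r(n, Z) = -3 (r(n, Z) = (0 - 5) + 2 = -5 + 2 = -3)
23 + r(-2, -4)*50 = 23 - 3*50 = 23 - 150 = -127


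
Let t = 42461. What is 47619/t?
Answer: 47619/42461 ≈ 1.1215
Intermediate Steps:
47619/t = 47619/42461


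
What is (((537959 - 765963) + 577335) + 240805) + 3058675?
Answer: 3648811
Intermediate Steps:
(((537959 - 765963) + 577335) + 240805) + 3058675 = ((-228004 + 577335) + 240805) + 3058675 = (349331 + 240805) + 3058675 = 590136 + 3058675 = 3648811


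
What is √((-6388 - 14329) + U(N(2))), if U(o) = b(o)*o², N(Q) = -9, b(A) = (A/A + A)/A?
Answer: I*√20645 ≈ 143.68*I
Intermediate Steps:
b(A) = (1 + A)/A
U(o) = o*(1 + o) (U(o) = ((1 + o)/o)*o² = o*(1 + o))
√((-6388 - 14329) + U(N(2))) = √((-6388 - 14329) - 9*(1 - 9)) = √(-20717 - 9*(-8)) = √(-20717 + 72) = √(-20645) = I*√20645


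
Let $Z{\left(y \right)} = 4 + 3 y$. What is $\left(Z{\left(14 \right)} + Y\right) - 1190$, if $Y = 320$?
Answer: $-824$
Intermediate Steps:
$\left(Z{\left(14 \right)} + Y\right) - 1190 = \left(\left(4 + 3 \cdot 14\right) + 320\right) - 1190 = \left(\left(4 + 42\right) + 320\right) - 1190 = \left(46 + 320\right) - 1190 = 366 - 1190 = -824$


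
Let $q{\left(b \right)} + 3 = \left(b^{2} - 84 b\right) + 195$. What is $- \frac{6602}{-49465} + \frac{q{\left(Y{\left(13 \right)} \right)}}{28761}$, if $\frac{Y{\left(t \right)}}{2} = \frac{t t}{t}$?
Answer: $\frac{124784182}{1422662865} \approx 0.087712$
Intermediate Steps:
$Y{\left(t \right)} = 2 t$ ($Y{\left(t \right)} = 2 \frac{t t}{t} = 2 \frac{t^{2}}{t} = 2 t$)
$q{\left(b \right)} = 192 + b^{2} - 84 b$ ($q{\left(b \right)} = -3 + \left(\left(b^{2} - 84 b\right) + 195\right) = -3 + \left(195 + b^{2} - 84 b\right) = 192 + b^{2} - 84 b$)
$- \frac{6602}{-49465} + \frac{q{\left(Y{\left(13 \right)} \right)}}{28761} = - \frac{6602}{-49465} + \frac{192 + \left(2 \cdot 13\right)^{2} - 84 \cdot 2 \cdot 13}{28761} = \left(-6602\right) \left(- \frac{1}{49465}\right) + \left(192 + 26^{2} - 2184\right) \frac{1}{28761} = \frac{6602}{49465} + \left(192 + 676 - 2184\right) \frac{1}{28761} = \frac{6602}{49465} - \frac{1316}{28761} = \frac{124784182}{1422662865}$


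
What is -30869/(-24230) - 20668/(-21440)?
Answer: 5813085/2597456 ≈ 2.2380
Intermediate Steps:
-30869/(-24230) - 20668/(-21440) = -30869*(-1/24230) - 20668*(-1/21440) = 30869/24230 + 5167/5360 = 5813085/2597456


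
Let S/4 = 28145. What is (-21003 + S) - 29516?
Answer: 62061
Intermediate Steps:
S = 112580 (S = 4*28145 = 112580)
(-21003 + S) - 29516 = (-21003 + 112580) - 29516 = 91577 - 29516 = 62061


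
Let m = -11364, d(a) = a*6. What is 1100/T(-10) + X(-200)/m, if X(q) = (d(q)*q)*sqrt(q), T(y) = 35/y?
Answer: -2200/7 - 200000*I*sqrt(2)/947 ≈ -314.29 - 298.67*I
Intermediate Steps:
d(a) = 6*a
X(q) = 6*q**(5/2) (X(q) = ((6*q)*q)*sqrt(q) = (6*q**2)*sqrt(q) = 6*q**(5/2))
1100/T(-10) + X(-200)/m = 1100/((35/(-10))) + (6*(-200)**(5/2))/(-11364) = 1100/((35*(-1/10))) + (6*(400000*I*sqrt(2)))*(-1/11364) = 1100/(-7/2) + (2400000*I*sqrt(2))*(-1/11364) = 1100*(-2/7) - 200000*I*sqrt(2)/947 = -2200/7 - 200000*I*sqrt(2)/947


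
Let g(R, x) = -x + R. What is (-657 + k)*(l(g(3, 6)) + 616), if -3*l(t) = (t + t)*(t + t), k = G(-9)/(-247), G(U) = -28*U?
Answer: -98168724/247 ≈ -3.9744e+5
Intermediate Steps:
g(R, x) = R - x
k = -252/247 (k = -28*(-9)/(-247) = 252*(-1/247) = -252/247 ≈ -1.0202)
l(t) = -4*t**2/3 (l(t) = -(t + t)*(t + t)/3 = -2*t*2*t/3 = -4*t**2/3)
(-657 + k)*(l(g(3, 6)) + 616) = (-657 - 252/247)*(-4*(3 - 1*6)**2/3 + 616) = -162531*(-4*(3 - 6)**2/3 + 616)/247 = -162531*(-4/3*(-3)**2 + 616)/247 = -162531*(-4/3*9 + 616)/247 = -162531*(-12 + 616)/247 = -162531/247*604 = -98168724/247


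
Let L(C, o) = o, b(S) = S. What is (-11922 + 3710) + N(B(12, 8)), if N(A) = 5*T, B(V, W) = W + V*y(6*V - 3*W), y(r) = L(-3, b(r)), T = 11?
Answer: -8157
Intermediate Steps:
y(r) = r
B(V, W) = W + V*(-3*W + 6*V) (B(V, W) = W + V*(6*V - 3*W) = W + V*(-3*W + 6*V))
N(A) = 55 (N(A) = 5*11 = 55)
(-11922 + 3710) + N(B(12, 8)) = (-11922 + 3710) + 55 = -8212 + 55 = -8157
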